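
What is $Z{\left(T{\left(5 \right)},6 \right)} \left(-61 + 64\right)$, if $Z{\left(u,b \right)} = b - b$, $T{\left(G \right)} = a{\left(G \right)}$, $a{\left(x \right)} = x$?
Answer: $0$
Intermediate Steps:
$T{\left(G \right)} = G$
$Z{\left(u,b \right)} = 0$
$Z{\left(T{\left(5 \right)},6 \right)} \left(-61 + 64\right) = 0 \left(-61 + 64\right) = 0 \cdot 3 = 0$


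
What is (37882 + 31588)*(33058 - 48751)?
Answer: -1090192710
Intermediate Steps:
(37882 + 31588)*(33058 - 48751) = 69470*(-15693) = -1090192710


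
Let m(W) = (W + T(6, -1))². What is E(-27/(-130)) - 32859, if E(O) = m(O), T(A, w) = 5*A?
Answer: -539895771/16900 ≈ -31947.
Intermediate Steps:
m(W) = (30 + W)² (m(W) = (W + 5*6)² = (W + 30)² = (30 + W)²)
E(O) = (30 + O)²
E(-27/(-130)) - 32859 = (30 - 27/(-130))² - 32859 = (30 - 27*(-1/130))² - 32859 = (30 + 27/130)² - 32859 = (3927/130)² - 32859 = 15421329/16900 - 32859 = -539895771/16900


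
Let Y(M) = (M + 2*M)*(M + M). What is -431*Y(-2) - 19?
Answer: -10363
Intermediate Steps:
Y(M) = 6*M**2 (Y(M) = (3*M)*(2*M) = 6*M**2)
-431*Y(-2) - 19 = -2586*(-2)**2 - 19 = -2586*4 - 19 = -431*24 - 19 = -10344 - 19 = -10363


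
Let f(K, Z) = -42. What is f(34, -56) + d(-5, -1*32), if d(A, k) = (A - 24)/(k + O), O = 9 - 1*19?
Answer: -1735/42 ≈ -41.310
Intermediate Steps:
O = -10 (O = 9 - 19 = -10)
d(A, k) = (-24 + A)/(-10 + k) (d(A, k) = (A - 24)/(k - 10) = (-24 + A)/(-10 + k))
f(34, -56) + d(-5, -1*32) = -42 + (-24 - 5)/(-10 - 1*32) = -42 - 29/(-10 - 32) = -42 - 29/(-42) = -42 - 1/42*(-29) = -42 + 29/42 = -1735/42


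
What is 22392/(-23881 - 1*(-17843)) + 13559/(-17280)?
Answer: -234401501/52168320 ≈ -4.4932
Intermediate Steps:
22392/(-23881 - 1*(-17843)) + 13559/(-17280) = 22392/(-23881 + 17843) + 13559*(-1/17280) = 22392/(-6038) - 13559/17280 = 22392*(-1/6038) - 13559/17280 = -11196/3019 - 13559/17280 = -234401501/52168320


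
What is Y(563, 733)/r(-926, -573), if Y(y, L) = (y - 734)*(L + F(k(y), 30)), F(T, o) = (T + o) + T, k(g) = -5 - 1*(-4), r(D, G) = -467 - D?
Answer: -14459/51 ≈ -283.51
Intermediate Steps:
k(g) = -1 (k(g) = -5 + 4 = -1)
F(T, o) = o + 2*T
Y(y, L) = (-734 + y)*(28 + L) (Y(y, L) = (y - 734)*(L + (30 + 2*(-1))) = (-734 + y)*(L + (30 - 2)) = (-734 + y)*(L + 28) = (-734 + y)*(28 + L))
Y(563, 733)/r(-926, -573) = (-20552 - 734*733 + 28*563 + 733*563)/(-467 - 1*(-926)) = (-20552 - 538022 + 15764 + 412679)/(-467 + 926) = -130131/459 = -130131*1/459 = -14459/51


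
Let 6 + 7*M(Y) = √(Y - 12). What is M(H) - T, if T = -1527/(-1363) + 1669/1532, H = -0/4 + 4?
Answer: -44828173/14616812 + 2*I*√2/7 ≈ -3.0669 + 0.40406*I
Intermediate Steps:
H = 4 (H = -0/4 + 4 = -1*0 + 4 = 0 + 4 = 4)
M(Y) = -6/7 + √(-12 + Y)/7 (M(Y) = -6/7 + √(Y - 12)/7 = -6/7 + √(-12 + Y)/7)
T = 4614211/2088116 (T = -1527*(-1/1363) + 1669*(1/1532) = 1527/1363 + 1669/1532 = 4614211/2088116 ≈ 2.2097)
M(H) - T = (-6/7 + √(-12 + 4)/7) - 1*4614211/2088116 = (-6/7 + √(-8)/7) - 4614211/2088116 = (-6/7 + (2*I*√2)/7) - 4614211/2088116 = (-6/7 + 2*I*√2/7) - 4614211/2088116 = -44828173/14616812 + 2*I*√2/7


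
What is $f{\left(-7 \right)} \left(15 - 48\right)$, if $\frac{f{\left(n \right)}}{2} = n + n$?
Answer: $924$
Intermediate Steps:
$f{\left(n \right)} = 4 n$ ($f{\left(n \right)} = 2 \left(n + n\right) = 2 \cdot 2 n = 4 n$)
$f{\left(-7 \right)} \left(15 - 48\right) = 4 \left(-7\right) \left(15 - 48\right) = \left(-28\right) \left(-33\right) = 924$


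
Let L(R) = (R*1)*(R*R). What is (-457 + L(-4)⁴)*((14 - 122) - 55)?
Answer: -2734611717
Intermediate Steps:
L(R) = R³ (L(R) = R*R² = R³)
(-457 + L(-4)⁴)*((14 - 122) - 55) = (-457 + ((-4)³)⁴)*((14 - 122) - 55) = (-457 + (-64)⁴)*(-108 - 55) = (-457 + 16777216)*(-163) = 16776759*(-163) = -2734611717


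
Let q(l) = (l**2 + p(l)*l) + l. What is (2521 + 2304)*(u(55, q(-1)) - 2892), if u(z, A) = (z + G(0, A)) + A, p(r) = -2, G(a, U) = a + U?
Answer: -13669225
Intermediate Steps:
G(a, U) = U + a
q(l) = l**2 - l (q(l) = (l**2 - 2*l) + l = l**2 - l)
u(z, A) = z + 2*A (u(z, A) = (z + (A + 0)) + A = (z + A) + A = (A + z) + A = z + 2*A)
(2521 + 2304)*(u(55, q(-1)) - 2892) = (2521 + 2304)*((55 + 2*(-(-1 - 1))) - 2892) = 4825*((55 + 2*(-1*(-2))) - 2892) = 4825*((55 + 2*2) - 2892) = 4825*((55 + 4) - 2892) = 4825*(59 - 2892) = 4825*(-2833) = -13669225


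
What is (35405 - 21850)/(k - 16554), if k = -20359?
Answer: -13555/36913 ≈ -0.36721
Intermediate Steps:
(35405 - 21850)/(k - 16554) = (35405 - 21850)/(-20359 - 16554) = 13555/(-36913) = 13555*(-1/36913) = -13555/36913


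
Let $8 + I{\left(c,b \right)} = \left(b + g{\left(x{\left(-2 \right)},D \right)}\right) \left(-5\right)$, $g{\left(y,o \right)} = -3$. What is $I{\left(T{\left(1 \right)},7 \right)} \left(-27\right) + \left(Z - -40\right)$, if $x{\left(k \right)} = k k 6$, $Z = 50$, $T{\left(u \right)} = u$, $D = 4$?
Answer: $846$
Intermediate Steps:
$x{\left(k \right)} = 6 k^{2}$ ($x{\left(k \right)} = k^{2} \cdot 6 = 6 k^{2}$)
$I{\left(c,b \right)} = 7 - 5 b$ ($I{\left(c,b \right)} = -8 + \left(b - 3\right) \left(-5\right) = -8 + \left(-3 + b\right) \left(-5\right) = -8 - \left(-15 + 5 b\right) = 7 - 5 b$)
$I{\left(T{\left(1 \right)},7 \right)} \left(-27\right) + \left(Z - -40\right) = \left(7 - 35\right) \left(-27\right) + \left(50 - -40\right) = \left(7 - 35\right) \left(-27\right) + \left(50 + 40\right) = \left(-28\right) \left(-27\right) + 90 = 756 + 90 = 846$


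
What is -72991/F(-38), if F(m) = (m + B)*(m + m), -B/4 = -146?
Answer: 72991/41496 ≈ 1.7590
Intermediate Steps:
B = 584 (B = -4*(-146) = 584)
F(m) = 2*m*(584 + m) (F(m) = (m + 584)*(m + m) = (584 + m)*(2*m) = 2*m*(584 + m))
-72991/F(-38) = -72991*(-1/(76*(584 - 38))) = -72991/(2*(-38)*546) = -72991/(-41496) = -72991*(-1/41496) = 72991/41496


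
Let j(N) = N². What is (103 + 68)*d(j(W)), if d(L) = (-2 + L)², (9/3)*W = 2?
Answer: 3724/9 ≈ 413.78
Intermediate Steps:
W = ⅔ (W = (⅓)*2 = ⅔ ≈ 0.66667)
(103 + 68)*d(j(W)) = (103 + 68)*(-2 + (⅔)²)² = 171*(-2 + 4/9)² = 171*(-14/9)² = 171*(196/81) = 3724/9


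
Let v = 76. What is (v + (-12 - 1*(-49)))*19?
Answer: 2147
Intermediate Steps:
(v + (-12 - 1*(-49)))*19 = (76 + (-12 - 1*(-49)))*19 = (76 + (-12 + 49))*19 = (76 + 37)*19 = 113*19 = 2147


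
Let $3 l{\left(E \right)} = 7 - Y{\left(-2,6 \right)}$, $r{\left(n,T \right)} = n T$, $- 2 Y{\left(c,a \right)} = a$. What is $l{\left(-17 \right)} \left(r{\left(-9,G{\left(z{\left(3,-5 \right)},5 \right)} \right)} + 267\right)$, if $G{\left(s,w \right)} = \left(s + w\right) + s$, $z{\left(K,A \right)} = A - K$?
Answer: $1220$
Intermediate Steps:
$Y{\left(c,a \right)} = - \frac{a}{2}$
$G{\left(s,w \right)} = w + 2 s$
$r{\left(n,T \right)} = T n$
$l{\left(E \right)} = \frac{10}{3}$ ($l{\left(E \right)} = \frac{7 - \left(- \frac{1}{2}\right) 6}{3} = \frac{7 - -3}{3} = \frac{7 + 3}{3} = \frac{1}{3} \cdot 10 = \frac{10}{3}$)
$l{\left(-17 \right)} \left(r{\left(-9,G{\left(z{\left(3,-5 \right)},5 \right)} \right)} + 267\right) = \frac{10 \left(\left(5 + 2 \left(-5 - 3\right)\right) \left(-9\right) + 267\right)}{3} = \frac{10 \left(\left(5 + 2 \left(-8\right)\right) \left(-9\right) + 267\right)}{3} = \frac{10 \left(\left(5 - 16\right) \left(-9\right) + 267\right)}{3} = \frac{10 \left(\left(-11\right) \left(-9\right) + 267\right)}{3} = \frac{10 \left(99 + 267\right)}{3} = \frac{10}{3} \cdot 366 = 1220$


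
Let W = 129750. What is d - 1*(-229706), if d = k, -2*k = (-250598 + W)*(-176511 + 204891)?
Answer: 1715062826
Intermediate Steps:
k = 1714833120 (k = -(-250598 + 129750)*(-176511 + 204891)/2 = -(-60424)*28380 = -½*(-3429666240) = 1714833120)
d = 1714833120
d - 1*(-229706) = 1714833120 - 1*(-229706) = 1714833120 + 229706 = 1715062826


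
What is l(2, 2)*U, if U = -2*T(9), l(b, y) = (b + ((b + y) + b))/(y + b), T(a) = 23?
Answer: -92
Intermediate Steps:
l(b, y) = (y + 3*b)/(b + y) (l(b, y) = (b + (y + 2*b))/(b + y) = (y + 3*b)/(b + y))
U = -46 (U = -2*23 = -46)
l(2, 2)*U = ((2 + 3*2)/(2 + 2))*(-46) = ((2 + 6)/4)*(-46) = ((1/4)*8)*(-46) = 2*(-46) = -92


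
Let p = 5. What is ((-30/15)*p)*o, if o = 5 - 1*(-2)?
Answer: -70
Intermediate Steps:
o = 7 (o = 5 + 2 = 7)
((-30/15)*p)*o = (-30/15*5)*7 = (-30*1/15*5)*7 = -2*5*7 = -10*7 = -70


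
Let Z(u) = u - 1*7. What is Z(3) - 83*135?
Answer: -11209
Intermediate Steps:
Z(u) = -7 + u (Z(u) = u - 7 = -7 + u)
Z(3) - 83*135 = (-7 + 3) - 83*135 = -4 - 11205 = -11209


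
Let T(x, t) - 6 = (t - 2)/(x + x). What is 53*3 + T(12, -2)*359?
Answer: 13519/6 ≈ 2253.2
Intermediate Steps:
T(x, t) = 6 + (-2 + t)/(2*x) (T(x, t) = 6 + (t - 2)/(x + x) = 6 + (-2 + t)/((2*x)) = 6 + (-2 + t)*(1/(2*x)) = 6 + (-2 + t)/(2*x))
53*3 + T(12, -2)*359 = 53*3 + ((½)*(-2 - 2 + 12*12)/12)*359 = 159 + ((½)*(1/12)*(-2 - 2 + 144))*359 = 159 + ((½)*(1/12)*140)*359 = 159 + (35/6)*359 = 159 + 12565/6 = 13519/6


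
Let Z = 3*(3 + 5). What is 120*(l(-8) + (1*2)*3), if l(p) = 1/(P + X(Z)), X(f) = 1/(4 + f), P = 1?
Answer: 24240/29 ≈ 835.86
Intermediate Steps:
Z = 24 (Z = 3*8 = 24)
l(p) = 28/29 (l(p) = 1/(1 + 1/(4 + 24)) = 1/(1 + 1/28) = 1/(29/28) = 28/29)
120*(l(-8) + (1*2)*3) = 120*(28/29 + (1*2)*3) = 120*(28/29 + 2*3) = 120*(28/29 + 6) = 120*(202/29) = 24240/29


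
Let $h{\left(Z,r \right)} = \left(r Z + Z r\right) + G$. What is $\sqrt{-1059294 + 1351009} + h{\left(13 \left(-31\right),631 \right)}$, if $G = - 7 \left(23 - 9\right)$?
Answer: $-508684 + \sqrt{291715} \approx -5.0814 \cdot 10^{5}$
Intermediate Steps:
$G = -98$ ($G = \left(-7\right) 14 = -98$)
$h{\left(Z,r \right)} = -98 + 2 Z r$ ($h{\left(Z,r \right)} = \left(r Z + Z r\right) - 98 = \left(Z r + Z r\right) - 98 = 2 Z r - 98 = -98 + 2 Z r$)
$\sqrt{-1059294 + 1351009} + h{\left(13 \left(-31\right),631 \right)} = \sqrt{-1059294 + 1351009} + \left(-98 + 2 \cdot 13 \left(-31\right) 631\right) = \sqrt{291715} + \left(-98 + 2 \left(-403\right) 631\right) = \sqrt{291715} - 508684 = -508684 + \sqrt{291715}$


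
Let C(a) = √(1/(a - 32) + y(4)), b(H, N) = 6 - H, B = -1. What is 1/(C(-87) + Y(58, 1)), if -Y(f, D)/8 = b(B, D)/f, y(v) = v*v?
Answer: 96628/1507127 + 841*√226457/1507127 ≈ 0.32966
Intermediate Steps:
y(v) = v²
C(a) = √(16 + 1/(-32 + a)) (C(a) = √(1/(a - 32) + 4²) = √(1/(-32 + a) + 16) = √(16 + 1/(-32 + a)))
Y(f, D) = -56/f (Y(f, D) = -8*(6 - 1*(-1))/f = -8*(6 + 1)/f = -56/f)
1/(C(-87) + Y(58, 1)) = 1/(√((-511 + 16*(-87))/(-32 - 87)) - 56/58) = 1/(√((-511 - 1392)/(-119)) - 56*1/58) = 1/(√(-1/119*(-1903)) - 28/29) = 1/(√(1903/119) - 28/29) = 1/(√226457/119 - 28/29) = 1/(-28/29 + √226457/119)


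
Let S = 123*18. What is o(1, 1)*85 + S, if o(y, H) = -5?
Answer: 1789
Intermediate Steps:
S = 2214
o(1, 1)*85 + S = -5*85 + 2214 = -425 + 2214 = 1789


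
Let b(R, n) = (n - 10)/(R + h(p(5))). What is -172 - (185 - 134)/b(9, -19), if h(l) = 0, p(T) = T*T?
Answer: -4529/29 ≈ -156.17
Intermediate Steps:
p(T) = T**2
b(R, n) = (-10 + n)/R (b(R, n) = (n - 10)/(R + 0) = (-10 + n)/R)
-172 - (185 - 134)/b(9, -19) = -172 - (185 - 134)/((-10 - 19)/9) = -172 - 51/((1/9)*(-29)) = -172 - 51/(-29/9) = -172 - 51*(-9)/29 = -172 - 1*(-459/29) = -172 + 459/29 = -4529/29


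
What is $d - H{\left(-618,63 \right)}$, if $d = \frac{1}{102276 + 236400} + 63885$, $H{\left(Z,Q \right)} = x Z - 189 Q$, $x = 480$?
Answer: $\frac{126133780033}{338676} \approx 3.7243 \cdot 10^{5}$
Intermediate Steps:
$H{\left(Z,Q \right)} = - 189 Q + 480 Z$ ($H{\left(Z,Q \right)} = 480 Z - 189 Q = - 189 Q + 480 Z$)
$d = \frac{21636316261}{338676}$ ($d = \frac{1}{338676} + 63885 = \frac{21636316261}{338676} \approx 63885.0$)
$d - H{\left(-618,63 \right)} = \frac{21636316261}{338676} - \left(\left(-189\right) 63 + 480 \left(-618\right)\right) = \frac{21636316261}{338676} - \left(-11907 - 296640\right) = \frac{21636316261}{338676} - -308547 = \frac{21636316261}{338676} + 308547 = \frac{126133780033}{338676}$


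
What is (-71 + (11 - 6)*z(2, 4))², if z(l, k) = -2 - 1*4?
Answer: 10201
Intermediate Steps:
z(l, k) = -6 (z(l, k) = -2 - 4 = -6)
(-71 + (11 - 6)*z(2, 4))² = (-71 + (11 - 6)*(-6))² = (-71 + 5*(-6))² = (-71 - 30)² = (-101)² = 10201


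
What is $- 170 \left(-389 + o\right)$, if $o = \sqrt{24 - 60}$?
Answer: $66130 - 1020 i \approx 66130.0 - 1020.0 i$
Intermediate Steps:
$o = 6 i$ ($o = \sqrt{-36} = 6 i \approx 6.0 i$)
$- 170 \left(-389 + o\right) = - 170 \left(-389 + 6 i\right) = 66130 - 1020 i$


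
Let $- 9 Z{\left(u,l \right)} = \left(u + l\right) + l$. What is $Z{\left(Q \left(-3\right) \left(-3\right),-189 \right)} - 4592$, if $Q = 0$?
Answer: $-4550$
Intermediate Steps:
$Z{\left(u,l \right)} = - \frac{2 l}{9} - \frac{u}{9}$ ($Z{\left(u,l \right)} = - \frac{\left(u + l\right) + l}{9} = - \frac{\left(l + u\right) + l}{9} = - \frac{u + 2 l}{9} = - \frac{2 l}{9} - \frac{u}{9}$)
$Z{\left(Q \left(-3\right) \left(-3\right),-189 \right)} - 4592 = \left(\left(- \frac{2}{9}\right) \left(-189\right) - \frac{0 \left(-3\right) \left(-3\right)}{9}\right) - 4592 = \left(42 - \frac{0 \left(-3\right)}{9}\right) - 4592 = \left(42 - 0\right) - 4592 = \left(42 + 0\right) - 4592 = 42 - 4592 = -4550$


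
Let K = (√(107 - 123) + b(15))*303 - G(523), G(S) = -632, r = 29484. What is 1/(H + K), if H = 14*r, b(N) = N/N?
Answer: 413711/171158260465 - 1212*I/171158260465 ≈ 2.4171e-6 - 7.0812e-9*I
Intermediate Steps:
b(N) = 1
H = 412776 (H = 14*29484 = 412776)
K = 935 + 1212*I (K = (√(107 - 123) + 1)*303 - 1*(-632) = (√(-16) + 1)*303 + 632 = (4*I + 1)*303 + 632 = (1 + 4*I)*303 + 632 = (303 + 1212*I) + 632 = 935 + 1212*I ≈ 935.0 + 1212.0*I)
1/(H + K) = 1/(412776 + (935 + 1212*I)) = 1/(413711 + 1212*I) = (413711 - 1212*I)/171158260465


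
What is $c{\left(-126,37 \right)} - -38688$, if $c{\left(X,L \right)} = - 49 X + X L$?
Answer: $40200$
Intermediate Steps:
$c{\left(X,L \right)} = - 49 X + L X$
$c{\left(-126,37 \right)} - -38688 = - 126 \left(-49 + 37\right) - -38688 = \left(-126\right) \left(-12\right) + 38688 = 1512 + 38688 = 40200$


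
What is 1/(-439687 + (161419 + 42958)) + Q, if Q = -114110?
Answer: -26851224101/235310 ≈ -1.1411e+5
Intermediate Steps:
1/(-439687 + (161419 + 42958)) + Q = 1/(-439687 + (161419 + 42958)) - 114110 = 1/(-439687 + 204377) - 114110 = 1/(-235310) - 114110 = -1/235310 - 114110 = -26851224101/235310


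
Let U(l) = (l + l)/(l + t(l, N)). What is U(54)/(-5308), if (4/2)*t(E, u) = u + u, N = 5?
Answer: -27/78293 ≈ -0.00034486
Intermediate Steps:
t(E, u) = u (t(E, u) = (u + u)/2 = (2*u)/2 = u)
U(l) = 2*l/(5 + l) (U(l) = (l + l)/(l + 5) = (2*l)/(5 + l) = 2*l/(5 + l))
U(54)/(-5308) = (2*54/(5 + 54))/(-5308) = (2*54/59)*(-1/5308) = (2*54*(1/59))*(-1/5308) = (108/59)*(-1/5308) = -27/78293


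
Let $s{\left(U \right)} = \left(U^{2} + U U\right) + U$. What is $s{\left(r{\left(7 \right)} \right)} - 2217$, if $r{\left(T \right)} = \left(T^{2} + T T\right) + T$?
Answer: $19938$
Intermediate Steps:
$r{\left(T \right)} = T + 2 T^{2}$ ($r{\left(T \right)} = \left(T^{2} + T^{2}\right) + T = 2 T^{2} + T = T + 2 T^{2}$)
$s{\left(U \right)} = U + 2 U^{2}$ ($s{\left(U \right)} = \left(U^{2} + U^{2}\right) + U = 2 U^{2} + U = U + 2 U^{2}$)
$s{\left(r{\left(7 \right)} \right)} - 2217 = 7 \left(1 + 2 \cdot 7\right) \left(1 + 2 \cdot 7 \left(1 + 2 \cdot 7\right)\right) - 2217 = 7 \left(1 + 14\right) \left(1 + 2 \cdot 7 \left(1 + 14\right)\right) - 2217 = 7 \cdot 15 \left(1 + 2 \cdot 7 \cdot 15\right) - 2217 = 105 \left(1 + 2 \cdot 105\right) - 2217 = 105 \left(1 + 210\right) - 2217 = 105 \cdot 211 - 2217 = 22155 - 2217 = 19938$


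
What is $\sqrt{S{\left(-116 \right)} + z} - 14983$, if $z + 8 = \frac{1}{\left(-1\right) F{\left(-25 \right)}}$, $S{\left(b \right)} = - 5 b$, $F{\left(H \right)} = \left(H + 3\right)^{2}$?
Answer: $-14983 + \frac{\sqrt{276847}}{22} \approx -14959.0$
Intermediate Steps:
$F{\left(H \right)} = \left(3 + H\right)^{2}$
$z = - \frac{3873}{484}$ ($z = -8 + \frac{1}{\left(-1\right) \left(3 - 25\right)^{2}} = -8 + \frac{1}{\left(-1\right) \left(-22\right)^{2}} = -8 + \frac{1}{\left(-1\right) 484} = -8 + \frac{1}{-484} = -8 - \frac{1}{484} = - \frac{3873}{484} \approx -8.0021$)
$\sqrt{S{\left(-116 \right)} + z} - 14983 = \sqrt{\left(-5\right) \left(-116\right) - \frac{3873}{484}} - 14983 = \sqrt{580 - \frac{3873}{484}} - 14983 = \sqrt{\frac{276847}{484}} - 14983 = \frac{\sqrt{276847}}{22} - 14983 = -14983 + \frac{\sqrt{276847}}{22}$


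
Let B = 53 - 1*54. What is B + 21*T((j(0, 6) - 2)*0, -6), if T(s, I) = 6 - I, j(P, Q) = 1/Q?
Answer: 251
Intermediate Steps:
B = -1 (B = 53 - 54 = -1)
B + 21*T((j(0, 6) - 2)*0, -6) = -1 + 21*(6 - 1*(-6)) = -1 + 21*(6 + 6) = -1 + 21*12 = -1 + 252 = 251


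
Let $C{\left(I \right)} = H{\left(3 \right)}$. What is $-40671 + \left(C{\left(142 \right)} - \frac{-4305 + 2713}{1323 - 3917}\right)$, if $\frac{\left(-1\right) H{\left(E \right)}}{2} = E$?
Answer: $- \frac{52758865}{1297} \approx -40678.0$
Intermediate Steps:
$H{\left(E \right)} = - 2 E$
$C{\left(I \right)} = -6$ ($C{\left(I \right)} = \left(-2\right) 3 = -6$)
$-40671 + \left(C{\left(142 \right)} - \frac{-4305 + 2713}{1323 - 3917}\right) = -40671 - \left(6 + \frac{-4305 + 2713}{1323 - 3917}\right) = -40671 - \left(6 - \frac{1592}{-2594}\right) = -40671 - \left(6 - - \frac{796}{1297}\right) = -40671 - \frac{8578}{1297} = - \frac{52758865}{1297}$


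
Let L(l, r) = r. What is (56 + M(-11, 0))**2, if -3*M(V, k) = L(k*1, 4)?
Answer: 26896/9 ≈ 2988.4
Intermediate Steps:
M(V, k) = -4/3 (M(V, k) = -1/3*4 = -4/3)
(56 + M(-11, 0))**2 = (56 - 4/3)**2 = (164/3)**2 = 26896/9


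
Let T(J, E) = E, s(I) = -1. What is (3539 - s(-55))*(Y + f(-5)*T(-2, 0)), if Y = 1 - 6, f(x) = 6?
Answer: -17700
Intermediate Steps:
Y = -5
(3539 - s(-55))*(Y + f(-5)*T(-2, 0)) = (3539 - 1*(-1))*(-5 + 6*0) = (3539 + 1)*(-5 + 0) = 3540*(-5) = -17700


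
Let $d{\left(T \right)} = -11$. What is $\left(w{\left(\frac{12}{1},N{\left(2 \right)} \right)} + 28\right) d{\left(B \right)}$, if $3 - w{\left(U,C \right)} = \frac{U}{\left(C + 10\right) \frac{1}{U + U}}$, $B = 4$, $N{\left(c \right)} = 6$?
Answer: $-143$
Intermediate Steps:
$w{\left(U,C \right)} = 3 - \frac{2 U^{2}}{10 + C}$ ($w{\left(U,C \right)} = 3 - \frac{U}{\left(C + 10\right) \frac{1}{U + U}} = 3 - \frac{U}{\left(10 + C\right) \frac{1}{2 U}} = 3 - \frac{U}{\frac{1}{2} \frac{1}{U} \left(10 + C\right)} = 3 - U \frac{2 U}{10 + C} = 3 - \frac{2 U^{2}}{10 + C}$)
$\left(w{\left(\frac{12}{1},N{\left(2 \right)} \right)} + 28\right) d{\left(B \right)} = \left(\frac{30 - 2 \left(\frac{12}{1}\right)^{2} + 3 \cdot 6}{10 + 6} + 28\right) \left(-11\right) = \left(\frac{30 - 2 \left(12 \cdot 1\right)^{2} + 18}{16} + 28\right) \left(-11\right) = \left(\frac{30 - 2 \cdot 12^{2} + 18}{16} + 28\right) \left(-11\right) = \left(\frac{30 - 288 + 18}{16} + 28\right) \left(-11\right) = \left(\frac{1}{16} \left(-240\right) + 28\right) \left(-11\right) = \left(-15 + 28\right) \left(-11\right) = 13 \left(-11\right) = -143$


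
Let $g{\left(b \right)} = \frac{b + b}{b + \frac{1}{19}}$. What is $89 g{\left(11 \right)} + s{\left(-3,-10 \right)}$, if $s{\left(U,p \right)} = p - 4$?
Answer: $\frac{17131}{105} \approx 163.15$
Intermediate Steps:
$s{\left(U,p \right)} = -4 + p$
$g{\left(b \right)} = \frac{2 b}{\frac{1}{19} + b}$ ($g{\left(b \right)} = \frac{2 b}{b + \frac{1}{19}} = \frac{2 b}{\frac{1}{19} + b}$)
$89 g{\left(11 \right)} + s{\left(-3,-10 \right)} = 89 \cdot 38 \cdot 11 \frac{1}{1 + 19 \cdot 11} - 14 = 89 \cdot 38 \cdot 11 \frac{1}{1 + 209} - 14 = 89 \cdot 38 \cdot 11 \cdot \frac{1}{210} - 14 = 89 \cdot \frac{209}{105} - 14 = \frac{18601}{105} - 14 = \frac{17131}{105}$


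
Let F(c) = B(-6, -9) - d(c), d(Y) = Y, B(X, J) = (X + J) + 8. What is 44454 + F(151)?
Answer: 44296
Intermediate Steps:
B(X, J) = 8 + J + X (B(X, J) = (J + X) + 8 = 8 + J + X)
F(c) = -7 - c (F(c) = (8 - 9 - 6) - c = -7 - c)
44454 + F(151) = 44454 + (-7 - 1*151) = 44454 + (-7 - 151) = 44454 - 158 = 44296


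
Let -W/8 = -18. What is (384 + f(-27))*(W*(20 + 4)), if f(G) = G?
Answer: 1233792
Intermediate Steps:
W = 144 (W = -8*(-18) = 144)
(384 + f(-27))*(W*(20 + 4)) = (384 - 27)*(144*(20 + 4)) = 357*(144*24) = 357*3456 = 1233792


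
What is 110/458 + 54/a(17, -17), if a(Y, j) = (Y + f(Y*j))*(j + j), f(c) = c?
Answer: 260503/1058896 ≈ 0.24601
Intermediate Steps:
a(Y, j) = 2*j*(Y + Y*j) (a(Y, j) = (Y + Y*j)*(j + j) = (Y + Y*j)*(2*j) = 2*j*(Y + Y*j))
110/458 + 54/a(17, -17) = 110/458 + 54/((2*17*(-17)*(1 - 17))) = 110*(1/458) + 54/((2*17*(-17)*(-16))) = 55/229 + 54/9248 = 55/229 + 54*(1/9248) = 55/229 + 27/4624 = 260503/1058896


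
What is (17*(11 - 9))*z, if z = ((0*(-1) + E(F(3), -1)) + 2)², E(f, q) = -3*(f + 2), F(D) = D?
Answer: 5746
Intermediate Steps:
E(f, q) = -6 - 3*f (E(f, q) = -3*(2 + f) = -6 - 3*f)
z = 169 (z = ((0*(-1) + (-6 - 3*3)) + 2)² = ((0 + (-6 - 9)) + 2)² = ((0 - 15) + 2)² = (-15 + 2)² = (-13)² = 169)
(17*(11 - 9))*z = (17*(11 - 9))*169 = (17*2)*169 = 34*169 = 5746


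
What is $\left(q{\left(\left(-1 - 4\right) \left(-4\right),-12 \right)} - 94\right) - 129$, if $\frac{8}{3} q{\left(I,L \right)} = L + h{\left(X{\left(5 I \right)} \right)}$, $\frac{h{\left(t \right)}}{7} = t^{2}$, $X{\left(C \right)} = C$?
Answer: $\frac{52045}{2} \approx 26023.0$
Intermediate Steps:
$h{\left(t \right)} = 7 t^{2}$
$q{\left(I,L \right)} = \frac{3 L}{8} + \frac{525 I^{2}}{8}$ ($q{\left(I,L \right)} = \frac{3 \left(L + 7 \left(5 I\right)^{2}\right)}{8} = \frac{3 \left(L + 7 \cdot 25 I^{2}\right)}{8} = \frac{3 \left(L + 175 I^{2}\right)}{8} = \frac{3 L}{8} + \frac{525 I^{2}}{8}$)
$\left(q{\left(\left(-1 - 4\right) \left(-4\right),-12 \right)} - 94\right) - 129 = \left(\left(\frac{3}{8} \left(-12\right) + \frac{525 \left(\left(-1 - 4\right) \left(-4\right)\right)^{2}}{8}\right) - 94\right) - 129 = \left(\left(- \frac{9}{2} + \frac{525 \left(\left(-5\right) \left(-4\right)\right)^{2}}{8}\right) - 94\right) - 129 = \left(\left(- \frac{9}{2} + \frac{525 \cdot 20^{2}}{8}\right) - 94\right) - 129 = \left(\left(- \frac{9}{2} + \frac{525}{8} \cdot 400\right) - 94\right) - 129 = \left(\left(- \frac{9}{2} + 26250\right) - 94\right) - 129 = \left(\frac{52491}{2} - 94\right) - 129 = \frac{52303}{2} - 129 = \frac{52045}{2}$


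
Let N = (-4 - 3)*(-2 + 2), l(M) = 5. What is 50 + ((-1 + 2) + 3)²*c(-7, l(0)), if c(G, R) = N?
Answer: 50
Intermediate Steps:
N = 0 (N = -7*0 = 0)
c(G, R) = 0
50 + ((-1 + 2) + 3)²*c(-7, l(0)) = 50 + ((-1 + 2) + 3)²*0 = 50 + (1 + 3)²*0 = 50 + 4²*0 = 50 + 16*0 = 50 + 0 = 50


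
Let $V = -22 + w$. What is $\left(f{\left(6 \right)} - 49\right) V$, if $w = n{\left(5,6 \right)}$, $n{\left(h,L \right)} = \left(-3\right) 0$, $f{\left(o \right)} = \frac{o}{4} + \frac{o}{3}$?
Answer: $1001$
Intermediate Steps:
$f{\left(o \right)} = \frac{7 o}{12}$ ($f{\left(o \right)} = o \frac{1}{4} + o \frac{1}{3} = \frac{o}{4} + \frac{o}{3} = \frac{7 o}{12}$)
$n{\left(h,L \right)} = 0$
$w = 0$
$V = -22$ ($V = -22 + 0 = -22$)
$\left(f{\left(6 \right)} - 49\right) V = \left(\frac{7}{12} \cdot 6 - 49\right) \left(-22\right) = \left(\frac{7}{2} - 49\right) \left(-22\right) = \left(- \frac{91}{2}\right) \left(-22\right) = 1001$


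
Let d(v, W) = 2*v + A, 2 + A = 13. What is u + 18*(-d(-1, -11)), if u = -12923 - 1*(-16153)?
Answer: 3068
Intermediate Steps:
A = 11 (A = -2 + 13 = 11)
d(v, W) = 11 + 2*v (d(v, W) = 2*v + 11 = 11 + 2*v)
u = 3230 (u = -12923 + 16153 = 3230)
u + 18*(-d(-1, -11)) = 3230 + 18*(-(11 + 2*(-1))) = 3230 + 18*(-(11 - 2)) = 3230 + 18*(-1*9) = 3230 + 18*(-9) = 3230 - 162 = 3068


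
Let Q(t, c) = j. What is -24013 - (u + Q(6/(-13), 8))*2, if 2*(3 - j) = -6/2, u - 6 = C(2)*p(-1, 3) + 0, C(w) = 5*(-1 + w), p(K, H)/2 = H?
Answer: -24094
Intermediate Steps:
p(K, H) = 2*H
C(w) = -5 + 5*w
u = 36 (u = 6 + ((-5 + 5*2)*(2*3) + 0) = 6 + ((-5 + 10)*6 + 0) = 6 + (5*6 + 0) = 6 + (30 + 0) = 6 + 30 = 36)
j = 9/2 (j = 3 - (-3)/2 = 3 - ½*(-3) = 3 + 3/2 = 9/2 ≈ 4.5000)
Q(t, c) = 9/2
-24013 - (u + Q(6/(-13), 8))*2 = -24013 - (36 + 9/2)*2 = -24013 - 81*2/2 = -24013 - 1*81 = -24013 - 81 = -24094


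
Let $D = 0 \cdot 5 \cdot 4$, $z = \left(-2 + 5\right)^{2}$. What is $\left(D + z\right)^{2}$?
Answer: $81$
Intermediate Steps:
$z = 9$ ($z = 3^{2} = 9$)
$D = 0$ ($D = 0 \cdot 4 = 0$)
$\left(D + z\right)^{2} = \left(0 + 9\right)^{2} = 9^{2} = 81$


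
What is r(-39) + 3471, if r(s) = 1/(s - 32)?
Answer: 246440/71 ≈ 3471.0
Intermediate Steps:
r(s) = 1/(-32 + s)
r(-39) + 3471 = 1/(-32 - 39) + 3471 = 1/(-71) + 3471 = -1/71 + 3471 = 246440/71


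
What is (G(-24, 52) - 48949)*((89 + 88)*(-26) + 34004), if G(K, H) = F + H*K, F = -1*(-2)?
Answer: -1475833390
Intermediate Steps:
F = 2
G(K, H) = 2 + H*K
(G(-24, 52) - 48949)*((89 + 88)*(-26) + 34004) = ((2 + 52*(-24)) - 48949)*((89 + 88)*(-26) + 34004) = ((2 - 1248) - 48949)*(177*(-26) + 34004) = (-1246 - 48949)*(-4602 + 34004) = -50195*29402 = -1475833390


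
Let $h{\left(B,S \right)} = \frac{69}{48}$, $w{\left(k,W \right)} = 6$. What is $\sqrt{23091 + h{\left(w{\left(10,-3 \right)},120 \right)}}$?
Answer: $\frac{\sqrt{369479}}{4} \approx 151.96$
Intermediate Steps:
$h{\left(B,S \right)} = \frac{23}{16}$ ($h{\left(B,S \right)} = 69 \cdot \frac{1}{48} = \frac{23}{16}$)
$\sqrt{23091 + h{\left(w{\left(10,-3 \right)},120 \right)}} = \sqrt{23091 + \frac{23}{16}} = \sqrt{\frac{369479}{16}} = \frac{\sqrt{369479}}{4}$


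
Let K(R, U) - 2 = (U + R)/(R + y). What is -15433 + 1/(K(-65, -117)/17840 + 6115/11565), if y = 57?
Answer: -1350257430931/87502267 ≈ -15431.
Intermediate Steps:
K(R, U) = 2 + (R + U)/(57 + R) (K(R, U) = 2 + (U + R)/(R + 57) = 2 + (R + U)/(57 + R))
-15433 + 1/(K(-65, -117)/17840 + 6115/11565) = -15433 + 1/(((114 - 117 + 3*(-65))/(57 - 65))/17840 + 6115/11565) = -15433 + 1/(((114 - 117 - 195)/(-8))*(1/17840) + 6115*(1/11565)) = -15433 + 1/(-⅛*(-198)*(1/17840) + 1223/2313) = -15433 + 1/((99/4)*(1/17840) + 1223/2313) = -15433 + 1/(99/71360 + 1223/2313) = -15433 + 1/(87502267/165055680) = -15433 + 165055680/87502267 = -1350257430931/87502267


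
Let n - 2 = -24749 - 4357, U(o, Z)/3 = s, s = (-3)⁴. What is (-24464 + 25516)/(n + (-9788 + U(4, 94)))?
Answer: -1052/38649 ≈ -0.027219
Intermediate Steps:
s = 81
U(o, Z) = 243 (U(o, Z) = 3*81 = 243)
n = -29104 (n = 2 + (-24749 - 4357) = 2 - 29106 = -29104)
(-24464 + 25516)/(n + (-9788 + U(4, 94))) = (-24464 + 25516)/(-29104 + (-9788 + 243)) = 1052/(-29104 - 9545) = 1052/(-38649) = 1052*(-1/38649) = -1052/38649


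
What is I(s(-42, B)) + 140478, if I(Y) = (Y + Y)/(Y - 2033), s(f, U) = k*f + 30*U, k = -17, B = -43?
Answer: 366508254/2609 ≈ 1.4048e+5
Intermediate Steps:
s(f, U) = -17*f + 30*U
I(Y) = 2*Y/(-2033 + Y) (I(Y) = (2*Y)/(-2033 + Y) = 2*Y/(-2033 + Y))
I(s(-42, B)) + 140478 = 2*(-17*(-42) + 30*(-43))/(-2033 + (-17*(-42) + 30*(-43))) + 140478 = 2*(714 - 1290)/(-2033 + (714 - 1290)) + 140478 = 2*(-576)/(-2033 - 576) + 140478 = 2*(-576)/(-2609) + 140478 = 2*(-576)*(-1/2609) + 140478 = 1152/2609 + 140478 = 366508254/2609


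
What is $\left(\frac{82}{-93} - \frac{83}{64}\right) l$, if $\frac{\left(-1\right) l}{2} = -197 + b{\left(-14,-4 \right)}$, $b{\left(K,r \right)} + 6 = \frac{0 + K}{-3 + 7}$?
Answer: $- \frac{5355371}{5952} \approx -899.76$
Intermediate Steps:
$b{\left(K,r \right)} = -6 + \frac{K}{4}$ ($b{\left(K,r \right)} = -6 + \frac{0 + K}{-3 + 7} = -6 + \frac{K}{4}$)
$l = 413$ ($l = - 2 \left(-197 + \left(-6 + \frac{1}{4} \left(-14\right)\right)\right) = - 2 \left(-197 - \frac{19}{2}\right) = \left(-2\right) \left(- \frac{413}{2}\right) = 413$)
$\left(\frac{82}{-93} - \frac{83}{64}\right) l = \left(\frac{82}{-93} - \frac{83}{64}\right) 413 = \left(82 \left(- \frac{1}{93}\right) - \frac{83}{64}\right) 413 = \left(- \frac{82}{93} - \frac{83}{64}\right) 413 = \left(- \frac{12967}{5952}\right) 413 = - \frac{5355371}{5952}$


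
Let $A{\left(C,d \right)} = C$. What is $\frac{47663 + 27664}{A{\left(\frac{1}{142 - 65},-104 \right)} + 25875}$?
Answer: $\frac{5800179}{1992376} \approx 2.9112$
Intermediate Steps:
$\frac{47663 + 27664}{A{\left(\frac{1}{142 - 65},-104 \right)} + 25875} = \frac{47663 + 27664}{\frac{1}{142 - 65} + 25875} = \frac{75327}{\frac{1}{77} + 25875} = \frac{75327}{\frac{1992376}{77}} = 75327 \cdot \frac{77}{1992376} = \frac{5800179}{1992376}$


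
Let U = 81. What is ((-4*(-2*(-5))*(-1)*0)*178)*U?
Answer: 0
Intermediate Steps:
((-4*(-2*(-5))*(-1)*0)*178)*U = ((-4*(-2*(-5))*(-1)*0)*178)*81 = ((-40*(-1)*0)*178)*81 = ((-4*(-10)*0)*178)*81 = ((40*0)*178)*81 = (0*178)*81 = 0*81 = 0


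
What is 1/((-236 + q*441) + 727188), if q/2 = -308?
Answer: 1/455296 ≈ 2.1964e-6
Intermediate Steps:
q = -616 (q = 2*(-308) = -616)
1/((-236 + q*441) + 727188) = 1/((-236 - 616*441) + 727188) = 1/((-236 - 271656) + 727188) = 1/(-271892 + 727188) = 1/455296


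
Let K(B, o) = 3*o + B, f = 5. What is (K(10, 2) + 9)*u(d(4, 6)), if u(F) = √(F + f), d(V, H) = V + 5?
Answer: 25*√14 ≈ 93.541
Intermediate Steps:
d(V, H) = 5 + V
K(B, o) = B + 3*o
u(F) = √(5 + F) (u(F) = √(F + 5) = √(5 + F))
(K(10, 2) + 9)*u(d(4, 6)) = ((10 + 3*2) + 9)*√(5 + (5 + 4)) = ((10 + 6) + 9)*√(5 + 9) = (16 + 9)*√14 = 25*√14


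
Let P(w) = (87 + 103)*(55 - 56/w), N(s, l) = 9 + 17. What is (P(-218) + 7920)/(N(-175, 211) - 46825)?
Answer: -2007650/5101091 ≈ -0.39357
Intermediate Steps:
N(s, l) = 26
P(w) = 10450 - 10640/w (P(w) = 190*(55 - 56/w) = 10450 - 10640/w)
(P(-218) + 7920)/(N(-175, 211) - 46825) = ((10450 - 10640/(-218)) + 7920)/(26 - 46825) = ((10450 - 10640*(-1/218)) + 7920)/(-46799) = ((10450 + 5320/109) + 7920)*(-1/46799) = (1144370/109 + 7920)*(-1/46799) = (2007650/109)*(-1/46799) = -2007650/5101091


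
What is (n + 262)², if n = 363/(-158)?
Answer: 1683707089/24964 ≈ 67445.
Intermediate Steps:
n = -363/158 (n = 363*(-1/158) = -363/158 ≈ -2.2975)
(n + 262)² = (-363/158 + 262)² = (41033/158)² = 1683707089/24964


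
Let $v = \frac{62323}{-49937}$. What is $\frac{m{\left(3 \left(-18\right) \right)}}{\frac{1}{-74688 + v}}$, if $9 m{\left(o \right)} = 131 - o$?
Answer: $- \frac{690005041115}{449433} \approx -1.5353 \cdot 10^{6}$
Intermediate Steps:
$v = - \frac{62323}{49937}$ ($v = 62323 \left(- \frac{1}{49937}\right) = - \frac{62323}{49937} \approx -1.248$)
$m{\left(o \right)} = \frac{131}{9} - \frac{o}{9}$ ($m{\left(o \right)} = \frac{131 - o}{9} = \frac{131}{9} - \frac{o}{9}$)
$\frac{m{\left(3 \left(-18\right) \right)}}{\frac{1}{-74688 + v}} = \frac{\frac{131}{9} - \frac{3 \left(-18\right)}{9}}{\frac{1}{-74688 - \frac{62323}{49937}}} = \frac{\frac{131}{9} - -6}{\frac{1}{- \frac{3729756979}{49937}}} = \frac{\frac{131}{9} + 6}{- \frac{49937}{3729756979}} = \frac{185}{9} \left(- \frac{3729756979}{49937}\right) = - \frac{690005041115}{449433}$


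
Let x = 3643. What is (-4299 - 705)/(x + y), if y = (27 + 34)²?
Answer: -1251/1841 ≈ -0.67952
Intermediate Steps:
y = 3721 (y = 61² = 3721)
(-4299 - 705)/(x + y) = (-4299 - 705)/(3643 + 3721) = -5004/7364 = -5004*1/7364 = -1251/1841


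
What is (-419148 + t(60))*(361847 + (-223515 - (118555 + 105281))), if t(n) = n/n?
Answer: 35838745088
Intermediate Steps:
t(n) = 1
(-419148 + t(60))*(361847 + (-223515 - (118555 + 105281))) = (-419148 + 1)*(361847 + (-223515 - (118555 + 105281))) = -419147*(361847 + (-223515 - 1*223836)) = -419147*(361847 + (-223515 - 223836)) = -419147*(361847 - 447351) = -419147*(-85504) = 35838745088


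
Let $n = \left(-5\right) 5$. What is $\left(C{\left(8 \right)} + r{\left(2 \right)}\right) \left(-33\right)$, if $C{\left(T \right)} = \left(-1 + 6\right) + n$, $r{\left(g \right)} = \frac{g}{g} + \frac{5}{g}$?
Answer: $\frac{1089}{2} \approx 544.5$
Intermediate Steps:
$n = -25$
$r{\left(g \right)} = 1 + \frac{5}{g}$
$C{\left(T \right)} = -20$ ($C{\left(T \right)} = \left(-1 + 6\right) - 25 = 5 - 25 = -20$)
$\left(C{\left(8 \right)} + r{\left(2 \right)}\right) \left(-33\right) = \left(-20 + \frac{5 + 2}{2}\right) \left(-33\right) = \left(-20 + \frac{1}{2} \cdot 7\right) \left(-33\right) = \left(-20 + \frac{7}{2}\right) \left(-33\right) = \left(- \frac{33}{2}\right) \left(-33\right) = \frac{1089}{2}$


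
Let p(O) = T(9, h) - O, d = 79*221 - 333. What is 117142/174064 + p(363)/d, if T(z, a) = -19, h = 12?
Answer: 484920361/745255016 ≈ 0.65068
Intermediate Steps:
d = 17126 (d = 17459 - 333 = 17126)
p(O) = -19 - O
117142/174064 + p(363)/d = 117142/174064 + (-19 - 1*363)/17126 = 117142*(1/174064) + (-19 - 363)*(1/17126) = 58571/87032 - 382*1/17126 = 58571/87032 - 191/8563 = 484920361/745255016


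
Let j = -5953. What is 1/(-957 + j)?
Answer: -1/6910 ≈ -0.00014472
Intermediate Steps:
1/(-957 + j) = 1/(-957 - 5953) = 1/(-6910) = -1/6910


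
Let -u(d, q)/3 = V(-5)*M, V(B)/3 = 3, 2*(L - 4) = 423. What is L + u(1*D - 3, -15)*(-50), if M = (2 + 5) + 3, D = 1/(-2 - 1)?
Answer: 27431/2 ≈ 13716.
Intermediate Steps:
D = -1/3 (D = 1/(-3) = -1/3 ≈ -0.33333)
L = 431/2 (L = 4 + (1/2)*423 = 4 + 423/2 = 431/2 ≈ 215.50)
V(B) = 9 (V(B) = 3*3 = 9)
M = 10 (M = 7 + 3 = 10)
u(d, q) = -270 (u(d, q) = -27*10 = -3*90 = -270)
L + u(1*D - 3, -15)*(-50) = 431/2 - 270*(-50) = 431/2 + 13500 = 27431/2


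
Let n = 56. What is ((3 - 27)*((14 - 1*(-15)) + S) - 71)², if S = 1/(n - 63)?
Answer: 28569025/49 ≈ 5.8304e+5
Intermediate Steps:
S = -⅐ (S = 1/(56 - 63) = 1/(-7) = -⅐ ≈ -0.14286)
((3 - 27)*((14 - 1*(-15)) + S) - 71)² = ((3 - 27)*((14 - 1*(-15)) - ⅐) - 71)² = (-24*((14 + 15) - ⅐) - 71)² = (-24*(29 - ⅐) - 71)² = (-24*202/7 - 71)² = (-4848/7 - 71)² = (-5345/7)² = 28569025/49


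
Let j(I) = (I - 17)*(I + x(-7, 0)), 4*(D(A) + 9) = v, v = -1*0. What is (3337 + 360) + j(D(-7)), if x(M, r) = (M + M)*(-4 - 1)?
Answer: 2111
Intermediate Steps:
x(M, r) = -10*M (x(M, r) = (2*M)*(-5) = -10*M)
v = 0
D(A) = -9 (D(A) = -9 + (¼)*0 = -9 + 0 = -9)
j(I) = (-17 + I)*(70 + I) (j(I) = (I - 17)*(I - 10*(-7)) = (-17 + I)*(I + 70) = (-17 + I)*(70 + I))
(3337 + 360) + j(D(-7)) = (3337 + 360) + (-1190 + (-9)² + 53*(-9)) = 3697 + (-1190 + 81 - 477) = 3697 - 1586 = 2111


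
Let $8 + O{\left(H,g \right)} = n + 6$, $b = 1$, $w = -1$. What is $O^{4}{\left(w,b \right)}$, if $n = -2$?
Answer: $256$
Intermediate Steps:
$O{\left(H,g \right)} = -4$ ($O{\left(H,g \right)} = -8 + \left(-2 + 6\right) = -8 + 4 = -4$)
$O^{4}{\left(w,b \right)} = \left(-4\right)^{4} = 256$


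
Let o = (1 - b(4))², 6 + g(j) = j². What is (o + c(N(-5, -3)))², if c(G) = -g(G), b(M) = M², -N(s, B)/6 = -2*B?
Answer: 1134225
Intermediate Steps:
N(s, B) = 12*B (N(s, B) = -(-12)*B = 12*B)
g(j) = -6 + j²
c(G) = 6 - G² (c(G) = -(-6 + G²) = 6 - G²)
o = 225 (o = (1 - 1*4²)² = (1 - 1*16)² = (1 - 16)² = (-15)² = 225)
(o + c(N(-5, -3)))² = (225 + (6 - (12*(-3))²))² = (225 + (6 - 1*(-36)²))² = (225 + (6 - 1*1296))² = (225 + (6 - 1296))² = (225 - 1290)² = (-1065)² = 1134225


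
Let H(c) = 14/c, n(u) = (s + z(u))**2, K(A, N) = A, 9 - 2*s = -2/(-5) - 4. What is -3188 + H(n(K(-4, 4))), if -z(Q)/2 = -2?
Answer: -33820092/10609 ≈ -3187.9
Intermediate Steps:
z(Q) = 4 (z(Q) = -2*(-2) = 4)
s = 63/10 (s = 9/2 - (-2/(-5) - 4)/2 = 9/2 - (-2*(-1)/5 - 4)/2 = 9/2 - (-1*(-2/5) - 4)/2 = 9/2 - (2/5 - 4)/2 = 9/2 - 1/2*(-18/5) = 9/2 + 9/5 = 63/10 ≈ 6.3000)
n(u) = 10609/100 (n(u) = (63/10 + 4)**2 = (103/10)**2 = 10609/100)
-3188 + H(n(K(-4, 4))) = -3188 + 14/(10609/100) = -3188 + 14*(100/10609) = -3188 + 1400/10609 = -33820092/10609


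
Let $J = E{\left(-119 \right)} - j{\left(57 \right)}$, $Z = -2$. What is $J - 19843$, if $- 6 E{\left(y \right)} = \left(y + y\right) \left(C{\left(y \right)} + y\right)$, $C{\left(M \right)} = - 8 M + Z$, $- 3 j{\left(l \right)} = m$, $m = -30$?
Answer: $13110$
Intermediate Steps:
$j{\left(l \right)} = 10$ ($j{\left(l \right)} = \left(- \frac{1}{3}\right) \left(-30\right) = 10$)
$C{\left(M \right)} = -2 - 8 M$ ($C{\left(M \right)} = - 8 M - 2 = -2 - 8 M$)
$E{\left(y \right)} = - \frac{y \left(-2 - 7 y\right)}{3}$ ($E{\left(y \right)} = - \frac{\left(y + y\right) \left(\left(-2 - 8 y\right) + y\right)}{6} = - \frac{2 y \left(-2 - 7 y\right)}{6} = - \frac{y \left(-2 - 7 y\right)}{3}$)
$J = 32953$ ($J = \frac{1}{3} \left(-119\right) \left(2 + 7 \left(-119\right)\right) - 10 = \frac{1}{3} \left(-119\right) \left(2 - 833\right) - 10 = \frac{1}{3} \left(-119\right) \left(-831\right) - 10 = 32963 - 10 = 32953$)
$J - 19843 = 32953 - 19843 = 13110$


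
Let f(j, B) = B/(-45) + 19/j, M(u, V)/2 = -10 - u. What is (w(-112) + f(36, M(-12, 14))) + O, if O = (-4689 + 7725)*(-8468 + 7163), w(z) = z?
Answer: -713176481/180 ≈ -3.9621e+6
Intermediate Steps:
M(u, V) = -20 - 2*u (M(u, V) = 2*(-10 - u) = -20 - 2*u)
f(j, B) = 19/j - B/45 (f(j, B) = B*(-1/45) + 19/j = -B/45 + 19/j = 19/j - B/45)
O = -3961980 (O = 3036*(-1305) = -3961980)
(w(-112) + f(36, M(-12, 14))) + O = (-112 + (19/36 - (-20 - 2*(-12))/45)) - 3961980 = (-112 + (19*(1/36) - (-20 + 24)/45)) - 3961980 = (-112 + (19/36 - 1/45*4)) - 3961980 = (-112 + (19/36 - 4/45)) - 3961980 = (-112 + 79/180) - 3961980 = -20081/180 - 3961980 = -713176481/180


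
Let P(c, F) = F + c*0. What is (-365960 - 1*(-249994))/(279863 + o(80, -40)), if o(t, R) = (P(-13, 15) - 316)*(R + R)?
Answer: -115966/303943 ≈ -0.38154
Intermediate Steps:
P(c, F) = F (P(c, F) = F + 0 = F)
o(t, R) = -602*R (o(t, R) = (15 - 316)*(R + R) = -602*R)
(-365960 - 1*(-249994))/(279863 + o(80, -40)) = (-365960 - 1*(-249994))/(279863 - 602*(-40)) = (-365960 + 249994)/(279863 + 24080) = -115966/303943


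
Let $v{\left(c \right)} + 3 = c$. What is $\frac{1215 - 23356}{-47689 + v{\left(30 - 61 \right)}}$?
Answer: $\frac{22141}{47723} \approx 0.46395$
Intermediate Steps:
$v{\left(c \right)} = -3 + c$
$\frac{1215 - 23356}{-47689 + v{\left(30 - 61 \right)}} = \frac{1215 - 23356}{-47689 + \left(-3 + \left(30 - 61\right)\right)} = - \frac{22141}{-47689 - 34} = - \frac{22141}{-47723} = \left(-22141\right) \left(- \frac{1}{47723}\right) = \frac{22141}{47723}$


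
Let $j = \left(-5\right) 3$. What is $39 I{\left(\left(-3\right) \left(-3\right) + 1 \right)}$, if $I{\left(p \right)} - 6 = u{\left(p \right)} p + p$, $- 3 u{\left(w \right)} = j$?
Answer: $2574$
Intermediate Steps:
$j = -15$
$u{\left(w \right)} = 5$ ($u{\left(w \right)} = \left(- \frac{1}{3}\right) \left(-15\right) = 5$)
$I{\left(p \right)} = 6 + 6 p$ ($I{\left(p \right)} = 6 + \left(5 p + p\right) = 6 + 6 p$)
$39 I{\left(\left(-3\right) \left(-3\right) + 1 \right)} = 39 \left(6 + 6 \left(\left(-3\right) \left(-3\right) + 1\right)\right) = 39 \left(6 + 6 \left(9 + 1\right)\right) = 39 \left(6 + 6 \cdot 10\right) = 39 \left(6 + 60\right) = 39 \cdot 66 = 2574$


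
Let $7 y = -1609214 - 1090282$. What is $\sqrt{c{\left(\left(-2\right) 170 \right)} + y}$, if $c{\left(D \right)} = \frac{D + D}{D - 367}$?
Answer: $\frac{4 i \sqrt{12047651882}}{707} \approx 621.0 i$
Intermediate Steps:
$y = - \frac{2699496}{7}$ ($y = \frac{-1609214 - 1090282}{7} = \frac{1}{7} \left(-2699496\right) = - \frac{2699496}{7} \approx -3.8564 \cdot 10^{5}$)
$c{\left(D \right)} = \frac{2 D}{-367 + D}$
$\sqrt{c{\left(\left(-2\right) 170 \right)} + y} = \sqrt{\frac{2 \left(\left(-2\right) 170\right)}{-367 - 340} - \frac{2699496}{7}} = \sqrt{2 \left(-340\right) \frac{1}{-367 - 340} - \frac{2699496}{7}} = \sqrt{2 \left(-340\right) \frac{1}{-707} - \frac{2699496}{7}} = \sqrt{2 \left(-340\right) \left(- \frac{1}{707}\right) - \frac{2699496}{7}} = \sqrt{\frac{680}{707} - \frac{2699496}{7}} = \sqrt{- \frac{272648416}{707}} = \frac{4 i \sqrt{12047651882}}{707}$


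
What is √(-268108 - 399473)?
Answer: I*√667581 ≈ 817.06*I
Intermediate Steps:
√(-268108 - 399473) = √(-667581) = I*√667581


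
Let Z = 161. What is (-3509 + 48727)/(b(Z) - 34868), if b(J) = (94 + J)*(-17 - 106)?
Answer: -45218/66233 ≈ -0.68271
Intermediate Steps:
b(J) = -11562 - 123*J (b(J) = (94 + J)*(-123) = -11562 - 123*J)
(-3509 + 48727)/(b(Z) - 34868) = (-3509 + 48727)/((-11562 - 123*161) - 34868) = 45218/((-11562 - 19803) - 34868) = 45218/(-31365 - 34868) = 45218/(-66233) = 45218*(-1/66233) = -45218/66233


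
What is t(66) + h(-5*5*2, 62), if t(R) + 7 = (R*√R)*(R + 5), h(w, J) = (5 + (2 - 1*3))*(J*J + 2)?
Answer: 15377 + 4686*√66 ≈ 53446.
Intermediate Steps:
h(w, J) = 8 + 4*J² (h(w, J) = (5 + (2 - 3))*(J² + 2) = (5 - 1)*(2 + J²) = 4*(2 + J²) = 8 + 4*J²)
t(R) = -7 + R^(3/2)*(5 + R) (t(R) = -7 + (R*√R)*(R + 5) = -7 + R^(3/2)*(5 + R))
t(66) + h(-5*5*2, 62) = (-7 + 66^(5/2) + 5*66^(3/2)) + (8 + 4*62²) = (-7 + 4356*√66 + 5*(66*√66)) + (8 + 4*3844) = (-7 + 4356*√66 + 330*√66) + (8 + 15376) = (-7 + 4686*√66) + 15384 = 15377 + 4686*√66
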